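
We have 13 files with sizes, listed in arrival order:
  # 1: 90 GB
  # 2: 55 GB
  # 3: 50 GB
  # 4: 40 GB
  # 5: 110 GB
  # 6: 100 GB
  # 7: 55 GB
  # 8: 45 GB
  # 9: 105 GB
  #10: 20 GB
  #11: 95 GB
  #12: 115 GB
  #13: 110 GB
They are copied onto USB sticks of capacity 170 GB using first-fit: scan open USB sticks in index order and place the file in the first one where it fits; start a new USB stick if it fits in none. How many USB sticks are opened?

8

  90 → USB stick 1 (new)  [load 90/170]
  55 → USB stick 1  [load 145/170]
  50 → USB stick 2 (new)  [load 50/170]
  40 → USB stick 2  [load 90/170]
  110 → USB stick 3 (new)  [load 110/170]
  100 → USB stick 4 (new)  [load 100/170]
  55 → USB stick 2  [load 145/170]
  45 → USB stick 3  [load 155/170]
  105 → USB stick 5 (new)  [load 105/170]
  20 → USB stick 1  [load 165/170]
  95 → USB stick 6 (new)  [load 95/170]
  115 → USB stick 7 (new)  [load 115/170]
  110 → USB stick 8 (new)  [load 110/170]
8 USB sticks opened.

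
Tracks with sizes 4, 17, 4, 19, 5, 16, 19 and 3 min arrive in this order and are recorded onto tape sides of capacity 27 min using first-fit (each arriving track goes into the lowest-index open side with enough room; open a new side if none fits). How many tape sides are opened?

4

  4 → side 1 (new)  [load 4/27]
  17 → side 1  [load 21/27]
  4 → side 1  [load 25/27]
  19 → side 2 (new)  [load 19/27]
  5 → side 2  [load 24/27]
  16 → side 3 (new)  [load 16/27]
  19 → side 4 (new)  [load 19/27]
  3 → side 2  [load 27/27]
4 tape sides opened.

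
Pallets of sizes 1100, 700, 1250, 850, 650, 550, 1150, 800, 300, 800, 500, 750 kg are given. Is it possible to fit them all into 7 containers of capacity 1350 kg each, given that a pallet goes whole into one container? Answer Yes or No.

No

Total = 9400 kg; ⌈9400/1350⌉ = 7.
8 pallets each exceed half the capacity and cannot share a container, forcing at least 8 containers.
At least 8 containers are required, but only 7 are allowed.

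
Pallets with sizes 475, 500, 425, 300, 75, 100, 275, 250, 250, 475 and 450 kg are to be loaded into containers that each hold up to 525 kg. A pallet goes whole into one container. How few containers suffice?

8

Total = 500 + 475 + 475 + 450 + 425 + 300 + 275 + 250 + 250 + 100 + 75 = 3575 kg.
Lower bound: ⌈3575/525⌉ = 7 containers.
A packing using 8 containers:
  container 1: 500 = 500
  container 2: 475 = 475
  container 3: 475 = 475
  container 4: 450 + 75 = 525
  container 5: 425 + 100 = 525
  container 6: 300 = 300
  container 7: 275 + 250 = 525
  container 8: 250 = 250
No arrangement into 7 containers stays within capacity, so 8 is optimal.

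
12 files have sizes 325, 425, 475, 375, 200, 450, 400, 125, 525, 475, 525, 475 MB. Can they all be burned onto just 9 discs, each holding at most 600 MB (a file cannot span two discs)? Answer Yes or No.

Total = 4775 MB; ⌈4775/600⌉ = 8.
10 files each exceed half the capacity and cannot share a disc, forcing at least 10 discs.
At least 10 discs are required, but only 9 are allowed.

No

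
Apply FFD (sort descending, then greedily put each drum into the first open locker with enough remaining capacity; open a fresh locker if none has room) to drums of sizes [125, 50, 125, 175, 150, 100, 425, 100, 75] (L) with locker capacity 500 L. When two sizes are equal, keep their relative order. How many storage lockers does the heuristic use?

Sorted descending: 425, 175, 150, 125, 125, 100, 100, 75, 50.
  425 → locker 1 (new)  [load 425/500]
  175 → locker 2 (new)  [load 175/500]
  150 → locker 2  [load 325/500]
  125 → locker 2  [load 450/500]
  125 → locker 3 (new)  [load 125/500]
  100 → locker 3  [load 225/500]
  100 → locker 3  [load 325/500]
  75 → locker 1  [load 500/500]
  50 → locker 2  [load 500/500]
3 storage lockers opened.

3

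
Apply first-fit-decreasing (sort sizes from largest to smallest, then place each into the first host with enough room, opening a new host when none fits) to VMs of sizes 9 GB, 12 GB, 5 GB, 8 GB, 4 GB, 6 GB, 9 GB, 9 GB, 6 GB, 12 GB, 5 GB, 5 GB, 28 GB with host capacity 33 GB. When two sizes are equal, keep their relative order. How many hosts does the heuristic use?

4

Sorted descending: 28, 12, 12, 9, 9, 9, 8, 6, 6, 5, 5, 5, 4.
  28 → host 1 (new)  [load 28/33]
  12 → host 2 (new)  [load 12/33]
  12 → host 2  [load 24/33]
  9 → host 2  [load 33/33]
  9 → host 3 (new)  [load 9/33]
  9 → host 3  [load 18/33]
  8 → host 3  [load 26/33]
  6 → host 3  [load 32/33]
  6 → host 4 (new)  [load 6/33]
  5 → host 1  [load 33/33]
  5 → host 4  [load 11/33]
  5 → host 4  [load 16/33]
  4 → host 4  [load 20/33]
4 hosts opened.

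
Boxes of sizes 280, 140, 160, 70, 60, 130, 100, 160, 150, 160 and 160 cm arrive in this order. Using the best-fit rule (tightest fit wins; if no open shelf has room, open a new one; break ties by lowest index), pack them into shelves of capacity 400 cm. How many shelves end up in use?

  280 → shelf 1 (new)  [load 280/400]
  140 → shelf 2 (new)  [load 140/400]
  160 → shelf 2  [load 300/400]
  70 → shelf 2  [load 370/400]
  60 → shelf 1  [load 340/400]
  130 → shelf 3 (new)  [load 130/400]
  100 → shelf 3  [load 230/400]
  160 → shelf 3  [load 390/400]
  150 → shelf 4 (new)  [load 150/400]
  160 → shelf 4  [load 310/400]
  160 → shelf 5 (new)  [load 160/400]
5 shelves opened.

5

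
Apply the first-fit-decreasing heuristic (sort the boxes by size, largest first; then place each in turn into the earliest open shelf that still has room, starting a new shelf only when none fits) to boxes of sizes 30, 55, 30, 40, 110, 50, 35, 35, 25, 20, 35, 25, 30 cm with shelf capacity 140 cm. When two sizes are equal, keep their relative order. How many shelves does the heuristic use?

Sorted descending: 110, 55, 50, 40, 35, 35, 35, 30, 30, 30, 25, 25, 20.
  110 → shelf 1 (new)  [load 110/140]
  55 → shelf 2 (new)  [load 55/140]
  50 → shelf 2  [load 105/140]
  40 → shelf 3 (new)  [load 40/140]
  35 → shelf 2  [load 140/140]
  35 → shelf 3  [load 75/140]
  35 → shelf 3  [load 110/140]
  30 → shelf 1  [load 140/140]
  30 → shelf 3  [load 140/140]
  30 → shelf 4 (new)  [load 30/140]
  25 → shelf 4  [load 55/140]
  25 → shelf 4  [load 80/140]
  20 → shelf 4  [load 100/140]
4 shelves opened.

4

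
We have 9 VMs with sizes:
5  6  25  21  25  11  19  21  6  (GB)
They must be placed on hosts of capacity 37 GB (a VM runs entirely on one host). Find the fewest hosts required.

5

Total = 25 + 25 + 21 + 21 + 19 + 11 + 6 + 6 + 5 = 139 GB.
Lower bound: ⌈139/37⌉ = 4 hosts.
Also, 5 VMs each exceed 37/2 GB, and no two of those can share a host, so at least 5 hosts are needed.
A packing using 5 hosts:
  host 1: 25 + 11 = 36
  host 2: 25 + 6 + 6 = 37
  host 3: 21 + 5 = 26
  host 4: 21 = 21
  host 5: 19 = 19
This matches the lower bound, so 5 is optimal.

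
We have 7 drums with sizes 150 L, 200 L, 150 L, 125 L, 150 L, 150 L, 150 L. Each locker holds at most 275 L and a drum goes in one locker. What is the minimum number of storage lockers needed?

6

Total = 200 + 150 + 150 + 150 + 150 + 150 + 125 = 1075 L.
Lower bound: ⌈1075/275⌉ = 4 storage lockers.
Also, 6 drums each exceed 275/2 L, and no two of those can share a locker, so at least 6 storage lockers are needed.
A packing using 6 storage lockers:
  locker 1: 200 = 200
  locker 2: 150 + 125 = 275
  locker 3: 150 = 150
  locker 4: 150 = 150
  locker 5: 150 = 150
  locker 6: 150 = 150
This matches the lower bound, so 6 is optimal.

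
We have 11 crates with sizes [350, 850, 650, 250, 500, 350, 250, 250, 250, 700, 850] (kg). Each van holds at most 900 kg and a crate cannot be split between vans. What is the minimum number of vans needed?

Total = 850 + 850 + 700 + 650 + 500 + 350 + 350 + 250 + 250 + 250 + 250 = 5250 kg.
Lower bound: ⌈5250/900⌉ = 6 vans.
A packing using 7 vans:
  van 1: 850 = 850
  van 2: 850 = 850
  van 3: 700 = 700
  van 4: 650 + 250 = 900
  van 5: 500 + 350 = 850
  van 6: 350 + 250 + 250 = 850
  van 7: 250 = 250
No arrangement into 6 vans stays within capacity, so 7 is optimal.

7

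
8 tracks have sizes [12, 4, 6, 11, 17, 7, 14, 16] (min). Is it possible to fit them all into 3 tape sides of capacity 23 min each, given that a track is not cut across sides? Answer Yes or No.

Total = 87 min; ⌈87/23⌉ = 4.
At least 4 tape sides are required, but only 3 are allowed.

No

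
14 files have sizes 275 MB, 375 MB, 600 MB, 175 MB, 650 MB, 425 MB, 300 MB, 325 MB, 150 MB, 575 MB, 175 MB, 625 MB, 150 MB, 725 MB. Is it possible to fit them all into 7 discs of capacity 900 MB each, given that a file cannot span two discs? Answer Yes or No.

Yes

A valid assignment using 7 discs:
  disc 1: 725 + 175 = 900
  disc 2: 650 + 175 = 825
  disc 3: 625 + 275 = 900
  disc 4: 600 + 300 = 900
  disc 5: 575 + 325 = 900
  disc 6: 425 + 375 = 800
  disc 7: 150 + 150 = 300
Every load is within 900 MB, so 7 discs suffice.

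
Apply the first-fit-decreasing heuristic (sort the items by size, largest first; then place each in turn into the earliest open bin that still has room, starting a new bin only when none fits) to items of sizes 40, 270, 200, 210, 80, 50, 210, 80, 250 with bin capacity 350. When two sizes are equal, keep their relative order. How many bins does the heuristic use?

Sorted descending: 270, 250, 210, 210, 200, 80, 80, 50, 40.
  270 → bin 1 (new)  [load 270/350]
  250 → bin 2 (new)  [load 250/350]
  210 → bin 3 (new)  [load 210/350]
  210 → bin 4 (new)  [load 210/350]
  200 → bin 5 (new)  [load 200/350]
  80 → bin 1  [load 350/350]
  80 → bin 2  [load 330/350]
  50 → bin 3  [load 260/350]
  40 → bin 3  [load 300/350]
5 bins opened.

5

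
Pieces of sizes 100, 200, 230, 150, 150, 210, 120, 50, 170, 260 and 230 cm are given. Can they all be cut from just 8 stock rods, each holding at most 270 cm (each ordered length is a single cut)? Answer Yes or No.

Yes

A valid assignment using 8 stock rods:
  stock rod 1: 260 = 260
  stock rod 2: 230 = 230
  stock rod 3: 230 = 230
  stock rod 4: 210 + 50 = 260
  stock rod 5: 200 = 200
  stock rod 6: 170 + 100 = 270
  stock rod 7: 150 + 120 = 270
  stock rod 8: 150 = 150
Every load is within 270 cm, so 8 stock rods suffice.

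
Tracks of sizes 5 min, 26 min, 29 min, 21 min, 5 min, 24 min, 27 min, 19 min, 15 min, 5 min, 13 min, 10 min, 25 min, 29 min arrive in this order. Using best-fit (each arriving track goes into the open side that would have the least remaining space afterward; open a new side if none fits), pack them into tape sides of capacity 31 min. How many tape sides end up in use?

  5 → side 1 (new)  [load 5/31]
  26 → side 1  [load 31/31]
  29 → side 2 (new)  [load 29/31]
  21 → side 3 (new)  [load 21/31]
  5 → side 3  [load 26/31]
  24 → side 4 (new)  [load 24/31]
  27 → side 5 (new)  [load 27/31]
  19 → side 6 (new)  [load 19/31]
  15 → side 7 (new)  [load 15/31]
  5 → side 3  [load 31/31]
  13 → side 7  [load 28/31]
  10 → side 6  [load 29/31]
  25 → side 8 (new)  [load 25/31]
  29 → side 9 (new)  [load 29/31]
9 tape sides opened.

9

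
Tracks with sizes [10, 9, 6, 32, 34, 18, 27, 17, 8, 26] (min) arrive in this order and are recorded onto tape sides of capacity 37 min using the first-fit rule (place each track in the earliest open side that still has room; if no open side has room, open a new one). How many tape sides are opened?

  10 → side 1 (new)  [load 10/37]
  9 → side 1  [load 19/37]
  6 → side 1  [load 25/37]
  32 → side 2 (new)  [load 32/37]
  34 → side 3 (new)  [load 34/37]
  18 → side 4 (new)  [load 18/37]
  27 → side 5 (new)  [load 27/37]
  17 → side 4  [load 35/37]
  8 → side 1  [load 33/37]
  26 → side 6 (new)  [load 26/37]
6 tape sides opened.

6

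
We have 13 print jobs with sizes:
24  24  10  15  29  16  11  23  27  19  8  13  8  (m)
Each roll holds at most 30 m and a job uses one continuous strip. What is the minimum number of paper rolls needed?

Total = 29 + 27 + 24 + 24 + 23 + 19 + 16 + 15 + 13 + 11 + 10 + 8 + 8 = 227 m.
Lower bound: ⌈227/30⌉ = 8 paper rolls.
A packing using 9 paper rolls:
  roll 1: 29 = 29
  roll 2: 27 = 27
  roll 3: 24 = 24
  roll 4: 24 = 24
  roll 5: 23 = 23
  roll 6: 19 + 11 = 30
  roll 7: 16 + 13 = 29
  roll 8: 15 + 10 = 25
  roll 9: 8 + 8 = 16
No arrangement into 8 paper rolls stays within capacity, so 9 is optimal.

9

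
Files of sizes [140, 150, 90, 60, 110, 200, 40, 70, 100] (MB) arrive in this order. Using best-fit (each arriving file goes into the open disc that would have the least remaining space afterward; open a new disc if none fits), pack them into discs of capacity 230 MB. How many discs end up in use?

  140 → disc 1 (new)  [load 140/230]
  150 → disc 2 (new)  [load 150/230]
  90 → disc 1  [load 230/230]
  60 → disc 2  [load 210/230]
  110 → disc 3 (new)  [load 110/230]
  200 → disc 4 (new)  [load 200/230]
  40 → disc 3  [load 150/230]
  70 → disc 3  [load 220/230]
  100 → disc 5 (new)  [load 100/230]
5 discs opened.

5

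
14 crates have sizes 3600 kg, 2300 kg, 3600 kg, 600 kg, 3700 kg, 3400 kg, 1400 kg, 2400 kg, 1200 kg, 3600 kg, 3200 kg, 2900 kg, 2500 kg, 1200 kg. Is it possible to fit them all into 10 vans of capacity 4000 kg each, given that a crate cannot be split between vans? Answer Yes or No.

A valid assignment using 10 vans:
  van 1: 3700 = 3700
  van 2: 3600 = 3600
  van 3: 3600 = 3600
  van 4: 3600 = 3600
  van 5: 3400 + 600 = 4000
  van 6: 3200 = 3200
  van 7: 2900 = 2900
  van 8: 2500 + 1400 = 3900
  van 9: 2400 + 1200 = 3600
  van 10: 2300 + 1200 = 3500
Every load is within 4000 kg, so 10 vans suffice.

Yes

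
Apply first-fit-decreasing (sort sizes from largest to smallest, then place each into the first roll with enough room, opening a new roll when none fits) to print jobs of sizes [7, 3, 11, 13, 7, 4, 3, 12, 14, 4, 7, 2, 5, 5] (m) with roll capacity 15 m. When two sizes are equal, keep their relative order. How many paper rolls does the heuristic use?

7

Sorted descending: 14, 13, 12, 11, 7, 7, 7, 5, 5, 4, 4, 3, 3, 2.
  14 → roll 1 (new)  [load 14/15]
  13 → roll 2 (new)  [load 13/15]
  12 → roll 3 (new)  [load 12/15]
  11 → roll 4 (new)  [load 11/15]
  7 → roll 5 (new)  [load 7/15]
  7 → roll 5  [load 14/15]
  7 → roll 6 (new)  [load 7/15]
  5 → roll 6  [load 12/15]
  5 → roll 7 (new)  [load 5/15]
  4 → roll 4  [load 15/15]
  4 → roll 7  [load 9/15]
  3 → roll 3  [load 15/15]
  3 → roll 6  [load 15/15]
  2 → roll 2  [load 15/15]
7 paper rolls opened.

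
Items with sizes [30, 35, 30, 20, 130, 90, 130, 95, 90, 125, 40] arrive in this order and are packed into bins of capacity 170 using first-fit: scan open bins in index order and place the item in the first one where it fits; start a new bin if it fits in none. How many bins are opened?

7

  30 → bin 1 (new)  [load 30/170]
  35 → bin 1  [load 65/170]
  30 → bin 1  [load 95/170]
  20 → bin 1  [load 115/170]
  130 → bin 2 (new)  [load 130/170]
  90 → bin 3 (new)  [load 90/170]
  130 → bin 4 (new)  [load 130/170]
  95 → bin 5 (new)  [load 95/170]
  90 → bin 6 (new)  [load 90/170]
  125 → bin 7 (new)  [load 125/170]
  40 → bin 1  [load 155/170]
7 bins opened.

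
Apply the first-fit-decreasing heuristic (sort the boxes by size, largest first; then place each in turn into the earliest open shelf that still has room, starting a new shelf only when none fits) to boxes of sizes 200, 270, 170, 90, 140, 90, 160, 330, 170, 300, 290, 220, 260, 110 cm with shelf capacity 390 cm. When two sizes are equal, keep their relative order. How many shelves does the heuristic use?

Sorted descending: 330, 300, 290, 270, 260, 220, 200, 170, 170, 160, 140, 110, 90, 90.
  330 → shelf 1 (new)  [load 330/390]
  300 → shelf 2 (new)  [load 300/390]
  290 → shelf 3 (new)  [load 290/390]
  270 → shelf 4 (new)  [load 270/390]
  260 → shelf 5 (new)  [load 260/390]
  220 → shelf 6 (new)  [load 220/390]
  200 → shelf 7 (new)  [load 200/390]
  170 → shelf 6  [load 390/390]
  170 → shelf 7  [load 370/390]
  160 → shelf 8 (new)  [load 160/390]
  140 → shelf 8  [load 300/390]
  110 → shelf 4  [load 380/390]
  90 → shelf 2  [load 390/390]
  90 → shelf 3  [load 380/390]
8 shelves opened.

8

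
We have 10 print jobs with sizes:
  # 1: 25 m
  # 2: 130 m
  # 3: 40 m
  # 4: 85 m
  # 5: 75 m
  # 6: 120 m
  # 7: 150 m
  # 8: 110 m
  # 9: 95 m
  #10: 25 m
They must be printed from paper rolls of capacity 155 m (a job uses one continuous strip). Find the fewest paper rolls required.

7

Total = 150 + 130 + 120 + 110 + 95 + 85 + 75 + 40 + 25 + 25 = 855 m.
Lower bound: ⌈855/155⌉ = 6 paper rolls.
A packing using 7 paper rolls:
  roll 1: 150 = 150
  roll 2: 130 + 25 = 155
  roll 3: 120 + 25 = 145
  roll 4: 110 + 40 = 150
  roll 5: 95 = 95
  roll 6: 85 = 85
  roll 7: 75 = 75
No arrangement into 6 paper rolls stays within capacity, so 7 is optimal.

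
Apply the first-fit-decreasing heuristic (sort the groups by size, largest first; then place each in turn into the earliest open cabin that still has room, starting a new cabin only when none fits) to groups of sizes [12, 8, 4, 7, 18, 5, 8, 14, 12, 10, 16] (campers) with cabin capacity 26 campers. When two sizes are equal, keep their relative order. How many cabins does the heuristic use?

Sorted descending: 18, 16, 14, 12, 12, 10, 8, 8, 7, 5, 4.
  18 → cabin 1 (new)  [load 18/26]
  16 → cabin 2 (new)  [load 16/26]
  14 → cabin 3 (new)  [load 14/26]
  12 → cabin 3  [load 26/26]
  12 → cabin 4 (new)  [load 12/26]
  10 → cabin 2  [load 26/26]
  8 → cabin 1  [load 26/26]
  8 → cabin 4  [load 20/26]
  7 → cabin 5 (new)  [load 7/26]
  5 → cabin 4  [load 25/26]
  4 → cabin 5  [load 11/26]
5 cabins opened.

5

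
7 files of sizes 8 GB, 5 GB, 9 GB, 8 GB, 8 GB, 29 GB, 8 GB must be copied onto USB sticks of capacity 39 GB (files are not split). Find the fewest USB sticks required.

Total = 29 + 9 + 8 + 8 + 8 + 8 + 5 = 75 GB.
Lower bound: ⌈75/39⌉ = 2 USB sticks.
A packing using 2 USB sticks:
  USB stick 1: 29 + 9 = 38
  USB stick 2: 8 + 8 + 8 + 8 + 5 = 37
This matches the lower bound, so 2 is optimal.

2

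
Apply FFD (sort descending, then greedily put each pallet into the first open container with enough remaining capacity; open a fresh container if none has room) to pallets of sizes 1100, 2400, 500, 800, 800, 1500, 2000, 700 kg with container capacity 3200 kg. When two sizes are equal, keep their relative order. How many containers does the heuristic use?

Sorted descending: 2400, 2000, 1500, 1100, 800, 800, 700, 500.
  2400 → container 1 (new)  [load 2400/3200]
  2000 → container 2 (new)  [load 2000/3200]
  1500 → container 3 (new)  [load 1500/3200]
  1100 → container 2  [load 3100/3200]
  800 → container 1  [load 3200/3200]
  800 → container 3  [load 2300/3200]
  700 → container 3  [load 3000/3200]
  500 → container 4 (new)  [load 500/3200]
4 containers opened.

4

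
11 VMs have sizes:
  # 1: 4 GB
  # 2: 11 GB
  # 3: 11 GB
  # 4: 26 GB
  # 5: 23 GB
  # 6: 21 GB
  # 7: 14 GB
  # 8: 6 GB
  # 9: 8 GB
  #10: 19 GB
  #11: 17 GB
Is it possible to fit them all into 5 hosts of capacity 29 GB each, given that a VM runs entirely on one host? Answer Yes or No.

No

Total = 160 GB; ⌈160/29⌉ = 6.
At least 6 hosts are required, but only 5 are allowed.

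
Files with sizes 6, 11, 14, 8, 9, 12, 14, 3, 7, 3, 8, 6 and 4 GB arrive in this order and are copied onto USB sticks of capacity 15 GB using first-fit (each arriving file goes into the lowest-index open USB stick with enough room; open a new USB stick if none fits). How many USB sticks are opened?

  6 → USB stick 1 (new)  [load 6/15]
  11 → USB stick 2 (new)  [load 11/15]
  14 → USB stick 3 (new)  [load 14/15]
  8 → USB stick 1  [load 14/15]
  9 → USB stick 4 (new)  [load 9/15]
  12 → USB stick 5 (new)  [load 12/15]
  14 → USB stick 6 (new)  [load 14/15]
  3 → USB stick 2  [load 14/15]
  7 → USB stick 7 (new)  [load 7/15]
  3 → USB stick 4  [load 12/15]
  8 → USB stick 7  [load 15/15]
  6 → USB stick 8 (new)  [load 6/15]
  4 → USB stick 8  [load 10/15]
8 USB sticks opened.

8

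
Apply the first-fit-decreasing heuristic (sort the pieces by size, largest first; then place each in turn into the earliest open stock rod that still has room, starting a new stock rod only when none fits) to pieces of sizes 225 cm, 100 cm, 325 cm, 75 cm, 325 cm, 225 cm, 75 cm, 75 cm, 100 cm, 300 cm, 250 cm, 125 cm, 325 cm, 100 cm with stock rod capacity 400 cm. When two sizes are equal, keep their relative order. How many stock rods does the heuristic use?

7

Sorted descending: 325, 325, 325, 300, 250, 225, 225, 125, 100, 100, 100, 75, 75, 75.
  325 → stock rod 1 (new)  [load 325/400]
  325 → stock rod 2 (new)  [load 325/400]
  325 → stock rod 3 (new)  [load 325/400]
  300 → stock rod 4 (new)  [load 300/400]
  250 → stock rod 5 (new)  [load 250/400]
  225 → stock rod 6 (new)  [load 225/400]
  225 → stock rod 7 (new)  [load 225/400]
  125 → stock rod 5  [load 375/400]
  100 → stock rod 4  [load 400/400]
  100 → stock rod 6  [load 325/400]
  100 → stock rod 7  [load 325/400]
  75 → stock rod 1  [load 400/400]
  75 → stock rod 2  [load 400/400]
  75 → stock rod 3  [load 400/400]
7 stock rods opened.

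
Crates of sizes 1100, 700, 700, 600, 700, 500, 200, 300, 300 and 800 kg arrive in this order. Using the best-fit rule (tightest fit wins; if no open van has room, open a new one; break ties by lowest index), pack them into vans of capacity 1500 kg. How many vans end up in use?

5

  1100 → van 1 (new)  [load 1100/1500]
  700 → van 2 (new)  [load 700/1500]
  700 → van 2  [load 1400/1500]
  600 → van 3 (new)  [load 600/1500]
  700 → van 3  [load 1300/1500]
  500 → van 4 (new)  [load 500/1500]
  200 → van 3  [load 1500/1500]
  300 → van 1  [load 1400/1500]
  300 → van 4  [load 800/1500]
  800 → van 5 (new)  [load 800/1500]
5 vans opened.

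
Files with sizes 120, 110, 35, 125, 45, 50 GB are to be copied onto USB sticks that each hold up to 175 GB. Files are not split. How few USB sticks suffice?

Total = 125 + 120 + 110 + 50 + 45 + 35 = 485 GB.
Lower bound: ⌈485/175⌉ = 3 USB sticks.
A packing using 3 USB sticks:
  USB stick 1: 125 + 50 = 175
  USB stick 2: 120 + 45 = 165
  USB stick 3: 110 + 35 = 145
This matches the lower bound, so 3 is optimal.

3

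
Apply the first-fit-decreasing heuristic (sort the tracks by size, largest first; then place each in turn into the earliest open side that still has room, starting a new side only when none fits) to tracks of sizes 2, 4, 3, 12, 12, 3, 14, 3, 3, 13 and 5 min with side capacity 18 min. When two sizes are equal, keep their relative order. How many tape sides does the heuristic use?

5

Sorted descending: 14, 13, 12, 12, 5, 4, 3, 3, 3, 3, 2.
  14 → side 1 (new)  [load 14/18]
  13 → side 2 (new)  [load 13/18]
  12 → side 3 (new)  [load 12/18]
  12 → side 4 (new)  [load 12/18]
  5 → side 2  [load 18/18]
  4 → side 1  [load 18/18]
  3 → side 3  [load 15/18]
  3 → side 3  [load 18/18]
  3 → side 4  [load 15/18]
  3 → side 4  [load 18/18]
  2 → side 5 (new)  [load 2/18]
5 tape sides opened.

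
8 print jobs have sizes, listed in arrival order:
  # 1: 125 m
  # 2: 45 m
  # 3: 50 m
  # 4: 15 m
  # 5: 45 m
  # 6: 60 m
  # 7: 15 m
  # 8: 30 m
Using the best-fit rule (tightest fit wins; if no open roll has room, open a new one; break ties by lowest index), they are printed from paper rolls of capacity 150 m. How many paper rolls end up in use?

3

  125 → roll 1 (new)  [load 125/150]
  45 → roll 2 (new)  [load 45/150]
  50 → roll 2  [load 95/150]
  15 → roll 1  [load 140/150]
  45 → roll 2  [load 140/150]
  60 → roll 3 (new)  [load 60/150]
  15 → roll 3  [load 75/150]
  30 → roll 3  [load 105/150]
3 paper rolls opened.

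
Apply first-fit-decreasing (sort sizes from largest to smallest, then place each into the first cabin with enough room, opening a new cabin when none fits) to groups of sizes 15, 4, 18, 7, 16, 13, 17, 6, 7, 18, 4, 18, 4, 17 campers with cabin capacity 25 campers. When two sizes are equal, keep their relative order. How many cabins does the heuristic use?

Sorted descending: 18, 18, 18, 17, 17, 16, 15, 13, 7, 7, 6, 4, 4, 4.
  18 → cabin 1 (new)  [load 18/25]
  18 → cabin 2 (new)  [load 18/25]
  18 → cabin 3 (new)  [load 18/25]
  17 → cabin 4 (new)  [load 17/25]
  17 → cabin 5 (new)  [load 17/25]
  16 → cabin 6 (new)  [load 16/25]
  15 → cabin 7 (new)  [load 15/25]
  13 → cabin 8 (new)  [load 13/25]
  7 → cabin 1  [load 25/25]
  7 → cabin 2  [load 25/25]
  6 → cabin 3  [load 24/25]
  4 → cabin 4  [load 21/25]
  4 → cabin 4  [load 25/25]
  4 → cabin 5  [load 21/25]
8 cabins opened.

8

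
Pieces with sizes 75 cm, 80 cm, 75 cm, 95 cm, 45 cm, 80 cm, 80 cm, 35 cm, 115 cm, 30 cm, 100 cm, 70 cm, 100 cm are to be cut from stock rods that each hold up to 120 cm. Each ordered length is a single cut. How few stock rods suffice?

10

Total = 115 + 100 + 100 + 95 + 80 + 80 + 80 + 75 + 75 + 70 + 45 + 35 + 30 = 980 cm.
Lower bound: ⌈980/120⌉ = 9 stock rods.
Also, 10 pieces each exceed 60 cm, and no two of those can share a stock rod, so at least 10 stock rods are needed.
A packing using 10 stock rods:
  stock rod 1: 115 = 115
  stock rod 2: 100 = 100
  stock rod 3: 100 = 100
  stock rod 4: 95 = 95
  stock rod 5: 80 + 35 = 115
  stock rod 6: 80 + 30 = 110
  stock rod 7: 80 = 80
  stock rod 8: 75 + 45 = 120
  stock rod 9: 75 = 75
  stock rod 10: 70 = 70
This matches the lower bound, so 10 is optimal.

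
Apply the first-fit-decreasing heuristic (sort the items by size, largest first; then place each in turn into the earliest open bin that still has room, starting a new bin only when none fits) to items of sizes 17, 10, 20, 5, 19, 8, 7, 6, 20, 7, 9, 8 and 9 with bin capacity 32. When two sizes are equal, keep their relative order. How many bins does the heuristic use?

5

Sorted descending: 20, 20, 19, 17, 10, 9, 9, 8, 8, 7, 7, 6, 5.
  20 → bin 1 (new)  [load 20/32]
  20 → bin 2 (new)  [load 20/32]
  19 → bin 3 (new)  [load 19/32]
  17 → bin 4 (new)  [load 17/32]
  10 → bin 1  [load 30/32]
  9 → bin 2  [load 29/32]
  9 → bin 3  [load 28/32]
  8 → bin 4  [load 25/32]
  8 → bin 5 (new)  [load 8/32]
  7 → bin 4  [load 32/32]
  7 → bin 5  [load 15/32]
  6 → bin 5  [load 21/32]
  5 → bin 5  [load 26/32]
5 bins opened.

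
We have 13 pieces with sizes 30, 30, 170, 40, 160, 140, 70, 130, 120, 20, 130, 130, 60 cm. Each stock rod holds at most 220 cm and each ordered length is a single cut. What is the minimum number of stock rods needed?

Total = 170 + 160 + 140 + 130 + 130 + 130 + 120 + 70 + 60 + 40 + 30 + 30 + 20 = 1230 cm.
Lower bound: ⌈1230/220⌉ = 6 stock rods.
Also, 7 pieces each exceed 110 cm, and no two of those can share a stock rod, so at least 7 stock rods are needed.
A packing using 7 stock rods:
  stock rod 1: 170 + 40 = 210
  stock rod 2: 160 + 60 = 220
  stock rod 3: 140 + 70 = 210
  stock rod 4: 130 + 30 + 30 + 20 = 210
  stock rod 5: 130 = 130
  stock rod 6: 130 = 130
  stock rod 7: 120 = 120
This matches the lower bound, so 7 is optimal.

7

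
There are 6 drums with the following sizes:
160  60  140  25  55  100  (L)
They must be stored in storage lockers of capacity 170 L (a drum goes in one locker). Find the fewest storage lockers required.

Total = 160 + 140 + 100 + 60 + 55 + 25 = 540 L.
Lower bound: ⌈540/170⌉ = 4 storage lockers.
A packing using 4 storage lockers:
  locker 1: 160 = 160
  locker 2: 140 + 25 = 165
  locker 3: 100 + 60 = 160
  locker 4: 55 = 55
This matches the lower bound, so 4 is optimal.

4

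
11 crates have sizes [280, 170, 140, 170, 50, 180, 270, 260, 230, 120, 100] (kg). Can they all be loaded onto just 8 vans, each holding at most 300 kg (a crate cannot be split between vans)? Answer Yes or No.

A valid assignment using 8 vans:
  van 1: 280 = 280
  van 2: 270 = 270
  van 3: 260 = 260
  van 4: 230 + 50 = 280
  van 5: 180 + 120 = 300
  van 6: 170 + 100 = 270
  van 7: 170 = 170
  van 8: 140 = 140
Every load is within 300 kg, so 8 vans suffice.

Yes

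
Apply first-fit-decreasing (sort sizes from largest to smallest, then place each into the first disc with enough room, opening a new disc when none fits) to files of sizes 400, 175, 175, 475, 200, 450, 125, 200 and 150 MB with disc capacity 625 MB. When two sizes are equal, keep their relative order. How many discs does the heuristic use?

Sorted descending: 475, 450, 400, 200, 200, 175, 175, 150, 125.
  475 → disc 1 (new)  [load 475/625]
  450 → disc 2 (new)  [load 450/625]
  400 → disc 3 (new)  [load 400/625]
  200 → disc 3  [load 600/625]
  200 → disc 4 (new)  [load 200/625]
  175 → disc 2  [load 625/625]
  175 → disc 4  [load 375/625]
  150 → disc 1  [load 625/625]
  125 → disc 4  [load 500/625]
4 discs opened.

4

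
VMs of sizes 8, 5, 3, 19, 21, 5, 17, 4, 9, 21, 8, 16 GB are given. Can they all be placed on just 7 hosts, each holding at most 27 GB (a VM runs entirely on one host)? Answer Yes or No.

A valid assignment using 6 hosts:
  host 1: 21 + 5 = 26
  host 2: 21 + 5 = 26
  host 3: 19 + 8 = 27
  host 4: 17 + 9 = 26
  host 5: 16 + 8 + 3 = 27
  host 6: 4 = 4
That uses only 6 ≤ 7, so 7 hosts are enough.

Yes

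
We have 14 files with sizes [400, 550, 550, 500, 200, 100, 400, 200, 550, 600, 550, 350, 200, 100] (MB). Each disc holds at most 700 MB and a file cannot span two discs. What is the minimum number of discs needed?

9

Total = 600 + 550 + 550 + 550 + 550 + 500 + 400 + 400 + 350 + 200 + 200 + 200 + 100 + 100 = 5250 MB.
Lower bound: ⌈5250/700⌉ = 8 discs.
A packing using 9 discs:
  disc 1: 600 + 100 = 700
  disc 2: 550 + 100 = 650
  disc 3: 550 = 550
  disc 4: 550 = 550
  disc 5: 550 = 550
  disc 6: 500 + 200 = 700
  disc 7: 400 + 200 = 600
  disc 8: 400 + 200 = 600
  disc 9: 350 = 350
No arrangement into 8 discs stays within capacity, so 9 is optimal.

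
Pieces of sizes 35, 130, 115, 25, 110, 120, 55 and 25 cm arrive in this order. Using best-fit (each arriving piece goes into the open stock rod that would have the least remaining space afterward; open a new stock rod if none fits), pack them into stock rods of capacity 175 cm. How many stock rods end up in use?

4

  35 → stock rod 1 (new)  [load 35/175]
  130 → stock rod 1  [load 165/175]
  115 → stock rod 2 (new)  [load 115/175]
  25 → stock rod 2  [load 140/175]
  110 → stock rod 3 (new)  [load 110/175]
  120 → stock rod 4 (new)  [load 120/175]
  55 → stock rod 4  [load 175/175]
  25 → stock rod 2  [load 165/175]
4 stock rods opened.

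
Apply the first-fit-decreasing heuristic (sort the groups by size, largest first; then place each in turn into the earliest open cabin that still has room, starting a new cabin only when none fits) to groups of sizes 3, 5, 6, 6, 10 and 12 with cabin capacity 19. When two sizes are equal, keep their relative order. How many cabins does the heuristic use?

Sorted descending: 12, 10, 6, 6, 5, 3.
  12 → cabin 1 (new)  [load 12/19]
  10 → cabin 2 (new)  [load 10/19]
  6 → cabin 1  [load 18/19]
  6 → cabin 2  [load 16/19]
  5 → cabin 3 (new)  [load 5/19]
  3 → cabin 2  [load 19/19]
3 cabins opened.

3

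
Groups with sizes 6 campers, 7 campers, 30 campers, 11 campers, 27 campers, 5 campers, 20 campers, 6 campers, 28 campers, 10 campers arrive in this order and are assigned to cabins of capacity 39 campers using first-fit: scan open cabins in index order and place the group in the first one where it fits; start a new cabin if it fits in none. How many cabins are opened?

5

  6 → cabin 1 (new)  [load 6/39]
  7 → cabin 1  [load 13/39]
  30 → cabin 2 (new)  [load 30/39]
  11 → cabin 1  [load 24/39]
  27 → cabin 3 (new)  [load 27/39]
  5 → cabin 1  [load 29/39]
  20 → cabin 4 (new)  [load 20/39]
  6 → cabin 1  [load 35/39]
  28 → cabin 5 (new)  [load 28/39]
  10 → cabin 3  [load 37/39]
5 cabins opened.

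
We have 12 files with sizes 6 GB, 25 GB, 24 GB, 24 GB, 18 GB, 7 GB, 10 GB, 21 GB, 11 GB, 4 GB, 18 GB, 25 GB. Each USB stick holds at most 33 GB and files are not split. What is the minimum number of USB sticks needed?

7

Total = 25 + 25 + 24 + 24 + 21 + 18 + 18 + 11 + 10 + 7 + 6 + 4 = 193 GB.
Lower bound: ⌈193/33⌉ = 6 USB sticks.
Also, 7 files each exceed 33/2 GB, and no two of those can share a USB stick, so at least 7 USB sticks are needed.
A packing using 7 USB sticks:
  USB stick 1: 25 + 7 = 32
  USB stick 2: 25 + 6 = 31
  USB stick 3: 24 + 4 = 28
  USB stick 4: 24 = 24
  USB stick 5: 21 + 11 = 32
  USB stick 6: 18 + 10 = 28
  USB stick 7: 18 = 18
This matches the lower bound, so 7 is optimal.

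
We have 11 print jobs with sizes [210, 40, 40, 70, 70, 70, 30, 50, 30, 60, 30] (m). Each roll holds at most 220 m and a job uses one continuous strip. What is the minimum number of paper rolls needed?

4

Total = 210 + 70 + 70 + 70 + 60 + 50 + 40 + 40 + 30 + 30 + 30 = 700 m.
Lower bound: ⌈700/220⌉ = 4 paper rolls.
A packing using 4 paper rolls:
  roll 1: 210 = 210
  roll 2: 70 + 70 + 70 = 210
  roll 3: 60 + 50 + 40 + 40 + 30 = 220
  roll 4: 30 + 30 = 60
This matches the lower bound, so 4 is optimal.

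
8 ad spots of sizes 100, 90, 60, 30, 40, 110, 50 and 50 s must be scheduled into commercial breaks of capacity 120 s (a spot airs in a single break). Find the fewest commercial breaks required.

5

Total = 110 + 100 + 90 + 60 + 50 + 50 + 40 + 30 = 530 s.
Lower bound: ⌈530/120⌉ = 5 commercial breaks.
A packing using 5 commercial breaks:
  break 1: 110 = 110
  break 2: 100 = 100
  break 3: 90 + 30 = 120
  break 4: 60 + 50 = 110
  break 5: 50 + 40 = 90
This matches the lower bound, so 5 is optimal.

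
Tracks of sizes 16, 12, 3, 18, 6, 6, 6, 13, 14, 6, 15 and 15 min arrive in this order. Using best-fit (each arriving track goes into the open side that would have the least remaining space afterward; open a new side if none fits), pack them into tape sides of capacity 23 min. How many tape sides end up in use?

8

  16 → side 1 (new)  [load 16/23]
  12 → side 2 (new)  [load 12/23]
  3 → side 1  [load 19/23]
  18 → side 3 (new)  [load 18/23]
  6 → side 2  [load 18/23]
  6 → side 4 (new)  [load 6/23]
  6 → side 4  [load 12/23]
  13 → side 5 (new)  [load 13/23]
  14 → side 6 (new)  [load 14/23]
  6 → side 6  [load 20/23]
  15 → side 7 (new)  [load 15/23]
  15 → side 8 (new)  [load 15/23]
8 tape sides opened.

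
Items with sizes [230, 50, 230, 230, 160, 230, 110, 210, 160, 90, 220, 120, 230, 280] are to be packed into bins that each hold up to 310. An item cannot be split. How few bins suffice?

10

Total = 280 + 230 + 230 + 230 + 230 + 230 + 220 + 210 + 160 + 160 + 120 + 110 + 90 + 50 = 2550.
Lower bound: ⌈2550/310⌉ = 9 bins.
Also, 10 items each exceed 155, and no two of those can share a bin, so at least 10 bins are needed.
A packing using 10 bins:
  bin 1: 280 = 280
  bin 2: 230 + 50 = 280
  bin 3: 230 = 230
  bin 4: 230 = 230
  bin 5: 230 = 230
  bin 6: 230 = 230
  bin 7: 220 + 90 = 310
  bin 8: 210 = 210
  bin 9: 160 + 120 = 280
  bin 10: 160 + 110 = 270
This matches the lower bound, so 10 is optimal.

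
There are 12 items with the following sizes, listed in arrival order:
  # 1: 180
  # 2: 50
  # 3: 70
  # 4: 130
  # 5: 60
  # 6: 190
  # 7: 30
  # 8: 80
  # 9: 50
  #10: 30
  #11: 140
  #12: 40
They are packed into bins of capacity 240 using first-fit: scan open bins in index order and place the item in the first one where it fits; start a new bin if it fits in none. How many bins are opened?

5

  180 → bin 1 (new)  [load 180/240]
  50 → bin 1  [load 230/240]
  70 → bin 2 (new)  [load 70/240]
  130 → bin 2  [load 200/240]
  60 → bin 3 (new)  [load 60/240]
  190 → bin 4 (new)  [load 190/240]
  30 → bin 2  [load 230/240]
  80 → bin 3  [load 140/240]
  50 → bin 3  [load 190/240]
  30 → bin 3  [load 220/240]
  140 → bin 5 (new)  [load 140/240]
  40 → bin 4  [load 230/240]
5 bins opened.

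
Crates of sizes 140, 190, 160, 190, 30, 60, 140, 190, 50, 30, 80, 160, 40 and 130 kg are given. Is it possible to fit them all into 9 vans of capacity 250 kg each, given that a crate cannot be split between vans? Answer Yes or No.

A valid assignment using 8 vans:
  van 1: 190 + 60 = 250
  van 2: 190 + 50 = 240
  van 3: 190 + 40 = 230
  van 4: 160 + 80 = 240
  van 5: 160 + 30 + 30 = 220
  van 6: 140 = 140
  van 7: 140 = 140
  van 8: 130 = 130
That uses only 8 ≤ 9, so 9 vans are enough.

Yes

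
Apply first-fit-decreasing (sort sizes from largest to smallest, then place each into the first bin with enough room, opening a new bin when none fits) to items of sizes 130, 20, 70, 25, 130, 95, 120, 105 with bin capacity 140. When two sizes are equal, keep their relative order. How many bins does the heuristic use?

6

Sorted descending: 130, 130, 120, 105, 95, 70, 25, 20.
  130 → bin 1 (new)  [load 130/140]
  130 → bin 2 (new)  [load 130/140]
  120 → bin 3 (new)  [load 120/140]
  105 → bin 4 (new)  [load 105/140]
  95 → bin 5 (new)  [load 95/140]
  70 → bin 6 (new)  [load 70/140]
  25 → bin 4  [load 130/140]
  20 → bin 3  [load 140/140]
6 bins opened.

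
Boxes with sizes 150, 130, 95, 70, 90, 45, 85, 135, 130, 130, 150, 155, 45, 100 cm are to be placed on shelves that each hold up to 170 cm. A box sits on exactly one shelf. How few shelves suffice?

Total = 155 + 150 + 150 + 135 + 130 + 130 + 130 + 100 + 95 + 90 + 85 + 70 + 45 + 45 = 1510 cm.
Lower bound: ⌈1510/170⌉ = 9 shelves.
Also, 10 boxes each exceed 85 cm, and no two of those can share a shelf, so at least 10 shelves are needed.
A packing using 11 shelves:
  shelf 1: 155 = 155
  shelf 2: 150 = 150
  shelf 3: 150 = 150
  shelf 4: 135 = 135
  shelf 5: 130 = 130
  shelf 6: 130 = 130
  shelf 7: 130 = 130
  shelf 8: 100 + 70 = 170
  shelf 9: 95 + 45 = 140
  shelf 10: 90 + 45 = 135
  shelf 11: 85 = 85
No arrangement into 10 shelves stays within capacity, so 11 is optimal.

11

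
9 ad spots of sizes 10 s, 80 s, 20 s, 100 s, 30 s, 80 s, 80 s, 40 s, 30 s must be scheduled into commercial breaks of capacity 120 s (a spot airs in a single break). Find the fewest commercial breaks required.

Total = 100 + 80 + 80 + 80 + 40 + 30 + 30 + 20 + 10 = 470 s.
Lower bound: ⌈470/120⌉ = 4 commercial breaks.
A packing using 4 commercial breaks:
  break 1: 100 + 20 = 120
  break 2: 80 + 40 = 120
  break 3: 80 + 30 + 10 = 120
  break 4: 80 + 30 = 110
This matches the lower bound, so 4 is optimal.

4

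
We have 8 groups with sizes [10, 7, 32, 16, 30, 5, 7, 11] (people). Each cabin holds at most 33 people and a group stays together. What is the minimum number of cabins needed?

4

Total = 32 + 30 + 16 + 11 + 10 + 7 + 7 + 5 = 118 people.
Lower bound: ⌈118/33⌉ = 4 cabins.
A packing using 4 cabins:
  cabin 1: 32 = 32
  cabin 2: 30 = 30
  cabin 3: 16 + 11 + 5 = 32
  cabin 4: 10 + 7 + 7 = 24
This matches the lower bound, so 4 is optimal.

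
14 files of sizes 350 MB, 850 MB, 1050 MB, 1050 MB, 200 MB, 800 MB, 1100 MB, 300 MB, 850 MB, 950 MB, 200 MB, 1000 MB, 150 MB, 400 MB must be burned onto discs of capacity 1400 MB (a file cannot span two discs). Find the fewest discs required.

8

Total = 1100 + 1050 + 1050 + 1000 + 950 + 850 + 850 + 800 + 400 + 350 + 300 + 200 + 200 + 150 = 9250 MB.
Lower bound: ⌈9250/1400⌉ = 7 discs.
Also, 8 files each exceed 700 MB, and no two of those can share a disc, so at least 8 discs are needed.
A packing using 8 discs:
  disc 1: 1100 + 300 = 1400
  disc 2: 1050 + 350 = 1400
  disc 3: 1050 + 200 + 150 = 1400
  disc 4: 1000 + 400 = 1400
  disc 5: 950 + 200 = 1150
  disc 6: 850 = 850
  disc 7: 850 = 850
  disc 8: 800 = 800
This matches the lower bound, so 8 is optimal.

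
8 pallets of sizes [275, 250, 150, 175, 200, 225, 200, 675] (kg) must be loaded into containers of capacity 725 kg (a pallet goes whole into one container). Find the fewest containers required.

Total = 675 + 275 + 250 + 225 + 200 + 200 + 175 + 150 = 2150 kg.
Lower bound: ⌈2150/725⌉ = 3 containers.
A packing using 4 containers:
  container 1: 675 = 675
  container 2: 275 + 250 + 200 = 725
  container 3: 225 + 200 + 175 = 600
  container 4: 150 = 150
No arrangement into 3 containers stays within capacity, so 4 is optimal.

4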